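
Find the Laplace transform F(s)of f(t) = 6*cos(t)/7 6*s/(7*(s^2 + 1))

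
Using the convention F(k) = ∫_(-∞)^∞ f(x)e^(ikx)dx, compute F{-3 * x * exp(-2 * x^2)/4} -3 * sqrt(2) * I * sqrt(pi) * k * exp(-k^2/8)/32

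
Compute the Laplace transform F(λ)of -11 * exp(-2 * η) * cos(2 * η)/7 11 * (-λ - 2)/(7 * ((λ + 2)^2 + 4))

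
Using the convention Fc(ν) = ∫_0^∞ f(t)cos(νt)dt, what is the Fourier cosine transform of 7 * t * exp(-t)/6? 7 * (1 - ν^2)/(6 * (ν^2 + 1)^2)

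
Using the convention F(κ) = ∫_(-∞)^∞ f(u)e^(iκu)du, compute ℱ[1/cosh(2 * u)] pi/(2 * cosh(pi * κ/4))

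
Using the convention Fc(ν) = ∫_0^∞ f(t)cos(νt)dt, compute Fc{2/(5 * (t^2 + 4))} pi * exp(-2 * ν)/10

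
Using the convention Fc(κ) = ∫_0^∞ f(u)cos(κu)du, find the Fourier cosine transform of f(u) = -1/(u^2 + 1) -pi * exp(-κ)/2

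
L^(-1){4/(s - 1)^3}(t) 2*t^2*exp(t)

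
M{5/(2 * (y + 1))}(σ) 5 * pi * csc(pi * σ)/2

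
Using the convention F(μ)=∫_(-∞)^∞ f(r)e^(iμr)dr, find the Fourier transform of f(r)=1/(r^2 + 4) pi*exp(-2*Abs(μ))/2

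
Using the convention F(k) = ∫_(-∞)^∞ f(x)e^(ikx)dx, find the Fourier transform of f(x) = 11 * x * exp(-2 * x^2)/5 11 * sqrt(2) * I * sqrt(pi) * k * exp(-k^2/8)/40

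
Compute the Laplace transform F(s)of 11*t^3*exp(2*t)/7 66/(7*(s - 2)^4)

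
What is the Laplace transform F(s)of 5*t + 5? 5/s + 5/s^2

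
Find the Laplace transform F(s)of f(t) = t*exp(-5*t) (s+5)^(-2)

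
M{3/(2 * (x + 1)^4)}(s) gamma(s) * gamma(4 - s)/4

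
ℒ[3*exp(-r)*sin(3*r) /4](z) 9/(4*((z + 1) ^2 + 9) ) 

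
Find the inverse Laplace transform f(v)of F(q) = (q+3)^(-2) v * exp(-3 * v)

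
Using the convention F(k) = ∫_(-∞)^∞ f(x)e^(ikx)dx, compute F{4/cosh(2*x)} 2*pi/cosh(pi*k/4)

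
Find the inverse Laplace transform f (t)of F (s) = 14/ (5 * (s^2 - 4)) 7 * sinh (2 * t)/5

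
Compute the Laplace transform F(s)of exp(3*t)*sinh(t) 1/((s - 3)^2 - 1)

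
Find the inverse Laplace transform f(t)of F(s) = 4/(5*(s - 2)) 4*exp(2*t)/5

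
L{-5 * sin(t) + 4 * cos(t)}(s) 4 * s/(s^2 + 1)-5/(s^2 + 1)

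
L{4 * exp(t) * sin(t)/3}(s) 4/(3 * ((s - 1)^2 + 1))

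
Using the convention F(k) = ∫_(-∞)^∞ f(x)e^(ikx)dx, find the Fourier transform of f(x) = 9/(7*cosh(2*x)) 9*pi/(14*cosh(pi*k/4))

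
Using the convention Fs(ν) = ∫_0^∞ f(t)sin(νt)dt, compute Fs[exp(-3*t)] ν/(ν^2 + 9)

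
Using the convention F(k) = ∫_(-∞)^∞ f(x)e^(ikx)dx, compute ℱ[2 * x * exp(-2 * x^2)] sqrt(2) * I * sqrt(pi) * k * exp(-k^2/8)/4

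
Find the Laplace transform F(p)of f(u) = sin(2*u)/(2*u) atan(2/p)/2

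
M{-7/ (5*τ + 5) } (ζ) -7*pi*csc (pi*ζ) /5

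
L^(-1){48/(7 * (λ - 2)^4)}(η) 8 * η^3 * exp(2 * η)/7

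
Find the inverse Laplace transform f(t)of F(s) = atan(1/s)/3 sin(t)/(3*t)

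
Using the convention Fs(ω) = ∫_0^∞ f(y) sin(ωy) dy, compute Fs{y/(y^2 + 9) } pi * exp(-3 * ω) /2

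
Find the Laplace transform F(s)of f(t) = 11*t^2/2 11/s^3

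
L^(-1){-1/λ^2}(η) -η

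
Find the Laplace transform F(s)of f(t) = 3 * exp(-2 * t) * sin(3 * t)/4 9/(4 * ((s + 2)^2 + 9))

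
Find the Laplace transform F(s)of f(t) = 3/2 3/(2 * s)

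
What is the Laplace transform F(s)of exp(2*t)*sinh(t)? 1/((s - 2)^2 - 1)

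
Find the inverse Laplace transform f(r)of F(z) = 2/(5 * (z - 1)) 2 * exp(r)/5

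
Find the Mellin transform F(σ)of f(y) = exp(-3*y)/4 gamma(σ)/(4*3^σ)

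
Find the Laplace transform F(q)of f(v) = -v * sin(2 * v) -4 * q/(q^2 + 4)^2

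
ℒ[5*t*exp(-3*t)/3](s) 5/(3*(s+3)^2)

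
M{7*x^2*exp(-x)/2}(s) 7*gamma(s + 2)/2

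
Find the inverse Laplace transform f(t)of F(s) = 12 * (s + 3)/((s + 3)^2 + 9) 12 * exp(-3 * t) * cos(3 * t)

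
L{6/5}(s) 6/(5*s)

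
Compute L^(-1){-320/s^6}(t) -8*t^5/3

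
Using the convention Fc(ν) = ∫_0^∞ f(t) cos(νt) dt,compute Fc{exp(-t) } 1/(ν^2+1) 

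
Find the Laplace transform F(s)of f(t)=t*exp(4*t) (s - 4)^(-2)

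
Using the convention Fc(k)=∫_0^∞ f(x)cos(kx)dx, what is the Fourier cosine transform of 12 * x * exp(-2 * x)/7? 12 * (4 - k^2)/(7 * (k^2 + 4)^2)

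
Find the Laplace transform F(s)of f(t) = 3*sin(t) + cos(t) 3/(s^2 + 1) + s/(s^2 + 1)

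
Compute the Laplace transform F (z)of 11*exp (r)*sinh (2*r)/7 22/ (7*( (z - 1)^2-4))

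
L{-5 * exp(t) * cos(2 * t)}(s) 5 * (1 - s)/((s - 1)^2+4)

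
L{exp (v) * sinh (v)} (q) 1/ (q * (q - 2))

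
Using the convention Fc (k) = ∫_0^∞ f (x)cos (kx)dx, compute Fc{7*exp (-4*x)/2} 14/ (k^2 + 16)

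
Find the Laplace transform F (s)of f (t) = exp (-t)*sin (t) 1/ ( (s + 1)^2 + 1)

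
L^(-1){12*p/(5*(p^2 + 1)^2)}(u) 6*u*sin(u)/5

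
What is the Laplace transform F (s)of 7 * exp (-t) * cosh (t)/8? 7 * (s + 1)/ (8 * s * (s + 2))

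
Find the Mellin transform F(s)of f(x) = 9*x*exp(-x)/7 9*gamma(s + 1)/7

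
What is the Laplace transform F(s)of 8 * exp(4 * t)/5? 8/(5 * (s - 4))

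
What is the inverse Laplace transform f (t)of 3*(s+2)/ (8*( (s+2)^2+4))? 3*exp (-2*t)*cos (2*t)/8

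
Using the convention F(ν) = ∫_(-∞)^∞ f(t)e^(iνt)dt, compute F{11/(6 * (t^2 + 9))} 11 * pi * exp(-3 * Abs(ν))/18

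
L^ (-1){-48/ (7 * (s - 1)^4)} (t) -8 * t^3 * exp (t)/7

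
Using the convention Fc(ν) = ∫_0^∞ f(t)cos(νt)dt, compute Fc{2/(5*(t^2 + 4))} pi*exp(-2*ν)/10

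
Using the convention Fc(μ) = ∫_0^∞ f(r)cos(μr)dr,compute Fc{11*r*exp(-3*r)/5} 11*(9 - μ^2)/(5*(μ^2 + 9)^2)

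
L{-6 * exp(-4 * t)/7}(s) -6/(7 * s+28)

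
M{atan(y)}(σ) -pi * sec(pi * σ/2)/(2 * σ)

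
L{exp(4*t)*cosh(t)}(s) (s - 4)/((s - 4)^2-1)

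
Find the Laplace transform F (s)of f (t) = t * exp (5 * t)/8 1/ (8 * (s - 5)^2)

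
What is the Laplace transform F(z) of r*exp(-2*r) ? (z + 2) ^(-2) 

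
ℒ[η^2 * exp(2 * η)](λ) 2/(λ - 2)^3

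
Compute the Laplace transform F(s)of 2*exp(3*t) 2/(s - 3)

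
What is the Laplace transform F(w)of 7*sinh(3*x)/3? 7/(w^2 - 9)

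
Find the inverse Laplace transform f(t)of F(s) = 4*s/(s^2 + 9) 4*cos(3*t)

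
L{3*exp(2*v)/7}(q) 3/(7*(q - 2))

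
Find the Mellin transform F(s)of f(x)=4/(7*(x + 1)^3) 2*pi*(s - 2)*(s - 1)/(7*sin(pi*s))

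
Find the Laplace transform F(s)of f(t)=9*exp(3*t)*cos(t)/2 9*(s - 3)/(2*((s - 3)^2 + 1))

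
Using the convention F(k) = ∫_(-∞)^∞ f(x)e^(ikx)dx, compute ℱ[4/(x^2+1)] 4*pi*exp(-Abs(k))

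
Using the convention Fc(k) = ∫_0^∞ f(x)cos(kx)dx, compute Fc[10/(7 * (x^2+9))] 5 * pi * exp(-3 * k)/21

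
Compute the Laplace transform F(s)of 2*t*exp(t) 2/(s - 1)^2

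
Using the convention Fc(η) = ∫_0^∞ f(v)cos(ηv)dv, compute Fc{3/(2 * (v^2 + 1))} 3 * pi * exp(-η)/4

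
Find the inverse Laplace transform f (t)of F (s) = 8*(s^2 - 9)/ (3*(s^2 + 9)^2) 8*t*cos (3*t)/3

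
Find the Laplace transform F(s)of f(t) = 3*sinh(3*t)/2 9/(2*(s^2-9))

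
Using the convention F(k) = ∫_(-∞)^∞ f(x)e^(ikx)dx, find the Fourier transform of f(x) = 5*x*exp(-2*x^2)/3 5*sqrt(2)*I*sqrt(pi)*k*exp(-k^2/8)/24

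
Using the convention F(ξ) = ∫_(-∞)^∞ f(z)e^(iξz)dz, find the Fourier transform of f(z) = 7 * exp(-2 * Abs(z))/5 28/(5 * (ξ^2 + 4))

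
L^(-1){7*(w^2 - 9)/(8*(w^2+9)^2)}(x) 7*x*cos(3*x)/8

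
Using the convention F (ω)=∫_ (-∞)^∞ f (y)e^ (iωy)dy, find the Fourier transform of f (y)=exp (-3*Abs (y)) 6/ (ω^2 + 9)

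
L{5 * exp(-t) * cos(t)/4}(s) 5 * (s + 1)/(4 * ((s + 1)^2 + 1))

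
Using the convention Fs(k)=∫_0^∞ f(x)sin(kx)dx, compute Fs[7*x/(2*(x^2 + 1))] 7*pi*exp(-k)/4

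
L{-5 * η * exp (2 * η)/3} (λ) -5/ (3 * (λ - 2)^2)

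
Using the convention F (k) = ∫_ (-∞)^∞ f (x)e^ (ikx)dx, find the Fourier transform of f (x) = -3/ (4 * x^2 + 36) -pi * exp (-3 * Abs (k))/4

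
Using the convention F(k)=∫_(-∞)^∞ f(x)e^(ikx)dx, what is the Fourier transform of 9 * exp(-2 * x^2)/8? 9 * sqrt(2) * sqrt(pi) * exp(-k^2/8)/16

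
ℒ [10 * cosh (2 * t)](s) 10 * s/ (s^2 - 4)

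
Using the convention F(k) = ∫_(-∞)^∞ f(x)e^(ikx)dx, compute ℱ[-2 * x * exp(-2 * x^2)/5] -sqrt(2) * I * sqrt(pi) * k * exp(-k^2/8)/20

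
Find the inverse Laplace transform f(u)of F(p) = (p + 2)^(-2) u * exp(-2 * u)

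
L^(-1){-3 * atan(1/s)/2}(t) -3 * sin(t)/(2 * t)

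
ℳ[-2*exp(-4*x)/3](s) -2^(1 - 2*s)*gamma(s)/3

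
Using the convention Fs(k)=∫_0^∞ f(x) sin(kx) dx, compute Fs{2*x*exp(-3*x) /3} 4*k/(k^2+9) ^2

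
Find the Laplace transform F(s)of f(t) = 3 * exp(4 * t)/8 3/(8 * (s - 4))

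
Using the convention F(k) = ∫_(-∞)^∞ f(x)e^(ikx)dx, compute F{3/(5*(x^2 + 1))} 3*pi*exp(-Abs(k))/5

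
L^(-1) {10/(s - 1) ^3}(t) 5*t^2*exp(t) 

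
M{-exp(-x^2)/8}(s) -gamma(s/2)/16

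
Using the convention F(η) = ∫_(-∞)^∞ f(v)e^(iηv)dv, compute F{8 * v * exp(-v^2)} 4 * I * sqrt(pi) * η * exp(-η^2/4)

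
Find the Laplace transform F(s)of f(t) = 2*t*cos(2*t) 2*(s^2 - 4)/(s^2+4)^2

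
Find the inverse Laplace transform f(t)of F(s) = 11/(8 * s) 11/8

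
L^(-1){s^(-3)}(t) t^2/2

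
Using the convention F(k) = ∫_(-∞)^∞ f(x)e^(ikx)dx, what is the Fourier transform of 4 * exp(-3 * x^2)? 4 * sqrt(3) * sqrt(pi) * exp(-k^2/12)/3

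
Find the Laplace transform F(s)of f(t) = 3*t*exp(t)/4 3/(4*(s - 1)^2)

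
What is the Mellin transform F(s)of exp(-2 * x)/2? gamma(s)/(2 * 2^s)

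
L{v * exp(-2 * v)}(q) (q + 2)^(-2)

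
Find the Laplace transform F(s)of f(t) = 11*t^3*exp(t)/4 33/(2*(s - 1)^4)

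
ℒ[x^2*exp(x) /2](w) (w - 1) ^(-3) 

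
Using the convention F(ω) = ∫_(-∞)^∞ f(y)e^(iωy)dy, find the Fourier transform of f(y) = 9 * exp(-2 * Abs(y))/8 9/(2 * (ω^2 + 4))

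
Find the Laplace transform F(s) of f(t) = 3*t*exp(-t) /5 3/(5*(s + 1) ^2) 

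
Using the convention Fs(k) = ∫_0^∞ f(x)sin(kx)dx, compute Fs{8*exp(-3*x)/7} 8*k/(7*(k^2+9))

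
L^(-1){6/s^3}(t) 3*t^2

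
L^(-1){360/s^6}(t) 3 * t^5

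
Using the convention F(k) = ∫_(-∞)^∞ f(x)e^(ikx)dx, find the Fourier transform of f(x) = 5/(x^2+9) 5 * pi * exp(-3 * Abs(k))/3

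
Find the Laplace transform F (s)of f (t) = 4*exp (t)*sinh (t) 4/ (s*(s - 2))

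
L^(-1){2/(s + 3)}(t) 2 * exp(-3 * t)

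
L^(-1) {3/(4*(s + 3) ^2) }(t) 3*t*exp(-3*t) /4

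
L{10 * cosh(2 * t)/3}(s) 10 * s/(3 * (s^2 - 4))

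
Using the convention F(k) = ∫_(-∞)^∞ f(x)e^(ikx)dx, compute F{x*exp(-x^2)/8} I*sqrt(pi)*k*exp(-k^2/4)/16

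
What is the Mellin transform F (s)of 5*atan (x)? -5*pi*sec (pi*s/2)/ (2*s)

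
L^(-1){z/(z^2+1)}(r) cos(r)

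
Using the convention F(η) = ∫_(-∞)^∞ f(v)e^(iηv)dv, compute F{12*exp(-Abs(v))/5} 24/(5*(η^2+1))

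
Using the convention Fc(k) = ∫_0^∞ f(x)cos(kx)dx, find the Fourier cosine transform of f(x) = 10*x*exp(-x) 10*(1 - k^2)/(k^2 + 1)^2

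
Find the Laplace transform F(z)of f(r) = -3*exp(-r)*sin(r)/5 -3/(5*(z + 1)^2 + 5)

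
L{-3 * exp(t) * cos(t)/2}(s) 3 * (1 - s)/(2 * ((s - 1)^2+1))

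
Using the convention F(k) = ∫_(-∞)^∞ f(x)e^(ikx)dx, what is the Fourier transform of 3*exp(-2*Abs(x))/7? 12/(7*(k^2 + 4))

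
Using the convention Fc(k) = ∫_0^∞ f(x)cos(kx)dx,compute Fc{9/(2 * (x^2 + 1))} 9 * pi * exp(-k)/4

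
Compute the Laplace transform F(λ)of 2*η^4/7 48/(7*λ^5)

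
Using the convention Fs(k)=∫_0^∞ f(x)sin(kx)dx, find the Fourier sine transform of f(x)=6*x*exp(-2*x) 24*k/(k^2 + 4)^2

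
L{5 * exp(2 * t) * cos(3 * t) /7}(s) 5 * (s - 2) /(7 * ((s - 2) ^2 + 9) ) 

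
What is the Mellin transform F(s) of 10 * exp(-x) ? 10 * gamma(s) 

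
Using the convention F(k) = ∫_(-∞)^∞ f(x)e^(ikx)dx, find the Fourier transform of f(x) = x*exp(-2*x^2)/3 sqrt(2)*I*sqrt(pi)*k*exp(-k^2/8)/24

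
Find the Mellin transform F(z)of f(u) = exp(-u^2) gamma(z/2)/2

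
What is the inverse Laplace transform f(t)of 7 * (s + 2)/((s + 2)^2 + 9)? 7 * exp(-2 * t) * cos(3 * t)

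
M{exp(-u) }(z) gamma(z) 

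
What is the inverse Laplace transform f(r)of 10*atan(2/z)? 10*sin(2*r)/r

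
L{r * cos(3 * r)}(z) (z^2 - 9)/(z^2 + 9)^2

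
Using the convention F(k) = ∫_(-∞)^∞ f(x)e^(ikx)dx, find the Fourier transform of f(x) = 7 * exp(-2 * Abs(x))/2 14/(k^2 + 4)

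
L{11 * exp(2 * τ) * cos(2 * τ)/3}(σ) 11 * (σ - 2)/(3 * ((σ - 2)^2+4))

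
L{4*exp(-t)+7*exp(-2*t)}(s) 7/(s+2)+4/(s+1)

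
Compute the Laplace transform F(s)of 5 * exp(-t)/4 5/(4 * (s + 1))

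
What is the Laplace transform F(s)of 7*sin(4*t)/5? 28/(5*(s^2 + 16))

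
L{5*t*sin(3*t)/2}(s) 15*s/(s^2+9)^2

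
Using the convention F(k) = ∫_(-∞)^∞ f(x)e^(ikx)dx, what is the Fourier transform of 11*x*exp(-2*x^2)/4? 11*sqrt(2)*I*sqrt(pi)*k*exp(-k^2/8)/32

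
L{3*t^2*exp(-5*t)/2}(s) 3/(s + 5)^3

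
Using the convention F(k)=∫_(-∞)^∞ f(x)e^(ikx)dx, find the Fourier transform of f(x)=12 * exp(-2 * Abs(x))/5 48/(5 * (k^2 + 4))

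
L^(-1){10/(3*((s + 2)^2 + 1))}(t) 10*exp(-2*t)*sin(t)/3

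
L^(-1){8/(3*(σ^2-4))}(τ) 4*sinh(2*τ)/3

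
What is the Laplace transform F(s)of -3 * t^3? -18/s^4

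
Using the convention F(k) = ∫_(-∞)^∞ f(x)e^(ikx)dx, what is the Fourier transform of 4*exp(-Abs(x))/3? 8/(3*(k^2 + 1))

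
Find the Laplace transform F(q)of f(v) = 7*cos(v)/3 7*q/(3*(q^2 + 1))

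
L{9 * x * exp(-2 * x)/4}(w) 9/(4 * (w + 2)^2)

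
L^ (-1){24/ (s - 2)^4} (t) 4*t^3*exp (2*t)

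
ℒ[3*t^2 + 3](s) 6/s^3 + 3/s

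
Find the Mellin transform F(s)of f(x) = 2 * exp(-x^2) gamma(s/2)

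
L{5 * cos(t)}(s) 5 * s/(s^2+1)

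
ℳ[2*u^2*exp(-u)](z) 2*gamma(z+2)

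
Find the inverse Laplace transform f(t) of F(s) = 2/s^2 2 * t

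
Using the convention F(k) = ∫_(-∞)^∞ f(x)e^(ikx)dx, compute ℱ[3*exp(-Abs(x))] 6/(k^2 + 1)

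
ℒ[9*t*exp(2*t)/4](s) 9/(4*(s - 2)^2)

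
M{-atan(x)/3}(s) pi * sec(pi * s/2)/(6 * s)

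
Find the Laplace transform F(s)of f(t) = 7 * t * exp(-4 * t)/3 7/(3 * (s + 4)^2)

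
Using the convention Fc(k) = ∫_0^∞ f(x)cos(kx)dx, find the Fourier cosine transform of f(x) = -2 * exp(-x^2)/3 -sqrt(pi) * exp(-k^2/4)/3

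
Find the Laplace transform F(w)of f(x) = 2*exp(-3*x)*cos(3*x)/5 2*(w+3)/(5*((w+3)^2+9))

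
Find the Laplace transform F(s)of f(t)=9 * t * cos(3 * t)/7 9 * (s^2 - 9)/(7 * (s^2 + 9)^2)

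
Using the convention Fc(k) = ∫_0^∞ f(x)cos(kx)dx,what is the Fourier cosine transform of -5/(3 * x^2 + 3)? -5 * pi * exp(-k)/6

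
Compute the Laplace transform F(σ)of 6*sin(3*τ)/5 18/(5*(σ^2 + 9))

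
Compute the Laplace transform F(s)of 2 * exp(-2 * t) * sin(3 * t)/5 6/(5 * ((s + 2)^2 + 9))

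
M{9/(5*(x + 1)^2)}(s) -9*pi*(s - 1)/(5*sin(pi*s))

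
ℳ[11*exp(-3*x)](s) 11*gamma(s)/3^s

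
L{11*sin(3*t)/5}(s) 33/(5*(s^2 + 9))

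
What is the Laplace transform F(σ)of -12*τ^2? -24/σ^3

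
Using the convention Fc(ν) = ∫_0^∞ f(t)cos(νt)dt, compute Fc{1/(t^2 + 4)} pi*exp(-2*ν)/4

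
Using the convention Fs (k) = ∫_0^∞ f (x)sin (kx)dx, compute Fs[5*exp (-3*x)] 5*k/ (k^2 + 9)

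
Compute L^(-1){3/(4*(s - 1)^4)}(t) t^3*exp(t)/8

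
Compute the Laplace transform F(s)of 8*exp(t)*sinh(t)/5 8/(5*s*(s - 2))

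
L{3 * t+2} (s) 3/s^2+2/s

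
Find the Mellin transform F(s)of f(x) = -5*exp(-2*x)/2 -5*gamma(s)/(2*2^s)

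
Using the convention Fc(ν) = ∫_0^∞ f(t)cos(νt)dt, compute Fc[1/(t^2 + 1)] pi*exp(-ν)/2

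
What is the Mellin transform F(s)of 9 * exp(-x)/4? 9 * gamma(s)/4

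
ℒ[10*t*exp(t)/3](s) 10/(3*(s - 1)^2)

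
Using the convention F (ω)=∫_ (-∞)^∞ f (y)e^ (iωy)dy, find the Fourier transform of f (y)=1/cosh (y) pi/cosh (pi * ω/2)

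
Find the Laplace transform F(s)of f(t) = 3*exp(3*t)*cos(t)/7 3*(s - 3)/(7*((s - 3)^2 + 1))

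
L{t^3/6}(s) s^(-4)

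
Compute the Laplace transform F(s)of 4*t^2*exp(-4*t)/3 8/(3*(s + 4)^3)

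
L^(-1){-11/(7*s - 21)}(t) -11*exp(3*t)/7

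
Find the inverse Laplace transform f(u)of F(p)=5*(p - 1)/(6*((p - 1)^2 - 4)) 5*exp(u)*cosh(2*u)/6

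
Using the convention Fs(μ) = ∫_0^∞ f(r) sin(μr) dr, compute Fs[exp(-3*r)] μ/(μ^2 + 9) 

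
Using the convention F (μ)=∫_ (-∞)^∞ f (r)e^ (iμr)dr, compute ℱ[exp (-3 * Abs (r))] 6/ (μ^2 + 9)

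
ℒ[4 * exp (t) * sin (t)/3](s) 4/ (3 * ( (s - 1)^2 + 1))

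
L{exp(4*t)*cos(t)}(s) (s - 4)/((s - 4)^2 + 1)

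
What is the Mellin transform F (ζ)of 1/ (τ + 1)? pi * csc (pi * ζ)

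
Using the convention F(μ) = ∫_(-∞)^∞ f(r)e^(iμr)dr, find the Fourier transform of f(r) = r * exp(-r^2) I * sqrt(pi) * μ * exp(-μ^2/4)/2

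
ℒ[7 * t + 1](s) 7/s^2 + 1/s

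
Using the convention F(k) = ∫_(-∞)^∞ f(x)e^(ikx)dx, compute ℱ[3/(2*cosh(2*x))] 3*pi/(4*cosh(pi*k/4))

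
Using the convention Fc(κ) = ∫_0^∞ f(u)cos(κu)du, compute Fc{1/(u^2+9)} pi*exp(-3*κ)/6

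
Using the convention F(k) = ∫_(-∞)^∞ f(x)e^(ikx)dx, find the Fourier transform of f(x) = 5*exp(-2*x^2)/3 5*sqrt(2)*sqrt(pi)*exp(-k^2/8)/6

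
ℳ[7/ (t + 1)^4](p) 7*gamma (p)*gamma (4 - p)/6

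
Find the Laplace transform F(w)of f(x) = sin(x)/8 1/(8*(w^2 + 1))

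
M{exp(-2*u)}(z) gamma(z)/2^z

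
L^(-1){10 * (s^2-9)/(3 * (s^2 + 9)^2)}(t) 10 * t * cos(3 * t)/3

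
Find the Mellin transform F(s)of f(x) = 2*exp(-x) 2*gamma(s)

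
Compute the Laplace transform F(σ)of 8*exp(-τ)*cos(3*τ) 8*(σ + 1)/((σ + 1)^2 + 9)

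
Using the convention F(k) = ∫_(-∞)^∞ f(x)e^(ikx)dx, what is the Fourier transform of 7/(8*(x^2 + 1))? 7*pi*exp(-Abs(k))/8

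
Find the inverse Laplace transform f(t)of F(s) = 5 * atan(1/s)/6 5 * sin(t)/(6 * t)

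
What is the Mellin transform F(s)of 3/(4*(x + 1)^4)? gamma(s)*gamma(4 - s)/8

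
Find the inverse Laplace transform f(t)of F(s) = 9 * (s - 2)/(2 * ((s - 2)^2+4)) 9 * exp(2 * t) * cos(2 * t)/2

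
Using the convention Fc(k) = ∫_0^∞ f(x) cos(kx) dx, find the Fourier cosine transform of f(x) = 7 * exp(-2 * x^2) 7 * sqrt(2) * sqrt(pi) * exp(-k^2/8) /4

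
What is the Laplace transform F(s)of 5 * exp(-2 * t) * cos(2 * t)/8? 5 * (s + 2)/(8 * ((s + 2)^2 + 4))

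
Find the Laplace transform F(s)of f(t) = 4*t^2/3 8/(3*s^3)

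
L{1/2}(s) 1/(2*s)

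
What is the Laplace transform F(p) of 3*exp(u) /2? 3/(2*(p - 1) ) 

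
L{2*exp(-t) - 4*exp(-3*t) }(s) 2/(s + 1) - 4/(s + 3) 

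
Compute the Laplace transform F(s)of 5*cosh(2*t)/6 5*s/(6*(s^2 - 4))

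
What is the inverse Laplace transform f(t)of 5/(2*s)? 5/2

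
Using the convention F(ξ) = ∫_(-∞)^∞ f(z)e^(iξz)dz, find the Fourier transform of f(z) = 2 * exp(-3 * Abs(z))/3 4/(ξ^2 + 9)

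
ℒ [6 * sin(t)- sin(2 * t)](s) 6/(s^2 + 1) - 2/(s^2 + 4)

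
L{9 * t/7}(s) 9/(7 * s^2)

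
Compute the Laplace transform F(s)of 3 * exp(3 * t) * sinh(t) 3/((s - 3)^2 - 1)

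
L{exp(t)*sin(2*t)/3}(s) 2/(3*((s - 1)^2+4))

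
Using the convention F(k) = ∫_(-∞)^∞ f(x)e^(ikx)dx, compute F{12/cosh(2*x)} 6*pi/cosh(pi*k/4)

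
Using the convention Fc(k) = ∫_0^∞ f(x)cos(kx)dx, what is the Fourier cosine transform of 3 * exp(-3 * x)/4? 9/(4 * (k^2+9))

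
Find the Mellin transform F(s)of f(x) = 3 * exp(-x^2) 3 * gamma(s/2)/2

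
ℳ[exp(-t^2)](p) gamma(p/2) /2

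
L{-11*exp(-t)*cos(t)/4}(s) 11*(-s - 1)/(4*((s + 1)^2 + 1))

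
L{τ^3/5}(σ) 6/(5*σ^4)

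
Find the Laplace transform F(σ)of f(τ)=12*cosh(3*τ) 12*σ/(σ^2-9)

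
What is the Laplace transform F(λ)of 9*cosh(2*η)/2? 9*λ/(2*(λ^2-4))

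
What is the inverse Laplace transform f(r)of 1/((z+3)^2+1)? exp(-3*r)*sin(r)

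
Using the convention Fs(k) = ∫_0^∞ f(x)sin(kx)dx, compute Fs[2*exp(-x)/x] 2*atan(k)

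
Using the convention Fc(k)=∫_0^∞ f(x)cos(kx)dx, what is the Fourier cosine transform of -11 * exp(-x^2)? -11 * sqrt(pi) * exp(-k^2/4)/2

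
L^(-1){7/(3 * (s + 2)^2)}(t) 7 * t * exp(-2 * t)/3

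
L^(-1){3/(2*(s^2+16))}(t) 3*sin(4*t)/8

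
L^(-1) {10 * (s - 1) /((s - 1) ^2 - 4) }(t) 10 * exp(t) * cosh(2 * t) 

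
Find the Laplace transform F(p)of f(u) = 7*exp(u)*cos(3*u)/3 7*(p - 1)/(3*((p - 1)^2 + 9))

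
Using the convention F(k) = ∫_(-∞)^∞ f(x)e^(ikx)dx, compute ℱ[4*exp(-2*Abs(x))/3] 16/(3*(k^2+4))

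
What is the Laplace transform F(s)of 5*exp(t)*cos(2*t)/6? 5*(s - 1)/(6*((s - 1)^2 + 4))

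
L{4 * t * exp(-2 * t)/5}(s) 4/(5 * (s + 2)^2)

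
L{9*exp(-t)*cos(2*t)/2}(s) 9*(s + 1)/(2*((s + 1)^2 + 4))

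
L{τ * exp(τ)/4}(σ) 1/(4 * (σ - 1)^2)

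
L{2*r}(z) 2/z^2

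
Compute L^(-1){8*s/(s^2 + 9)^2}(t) 4*t*sin(3*t)/3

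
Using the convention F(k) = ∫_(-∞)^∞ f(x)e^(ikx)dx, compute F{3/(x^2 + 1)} 3 * pi * exp(-Abs(k))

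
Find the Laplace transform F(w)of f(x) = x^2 2/w^3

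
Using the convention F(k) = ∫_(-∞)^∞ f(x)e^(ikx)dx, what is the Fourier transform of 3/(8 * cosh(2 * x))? 3 * pi/(16 * cosh(pi * k/4))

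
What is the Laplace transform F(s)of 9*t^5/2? 540/s^6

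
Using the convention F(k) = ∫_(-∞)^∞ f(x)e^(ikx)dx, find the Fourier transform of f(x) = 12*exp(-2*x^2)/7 6*sqrt(2)*sqrt(pi)*exp(-k^2/8)/7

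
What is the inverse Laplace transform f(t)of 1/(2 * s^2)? t/2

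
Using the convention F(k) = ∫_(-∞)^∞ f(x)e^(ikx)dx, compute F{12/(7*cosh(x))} 12*pi/(7*cosh(pi*k/2))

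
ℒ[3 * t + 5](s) 5/s + 3/s^2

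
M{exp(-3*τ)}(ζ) gamma(ζ)/3^ζ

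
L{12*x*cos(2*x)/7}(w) 12*(w^2 - 4)/(7*(w^2+4)^2)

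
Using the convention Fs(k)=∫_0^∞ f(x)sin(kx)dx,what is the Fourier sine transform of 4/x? 2 * pi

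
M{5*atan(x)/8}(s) -5*pi*sec(pi*s/2)/(16*s)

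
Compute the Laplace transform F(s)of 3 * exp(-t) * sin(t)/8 3/(8 * ((s+1)^2+1))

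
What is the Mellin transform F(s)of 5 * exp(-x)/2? 5 * gamma(s)/2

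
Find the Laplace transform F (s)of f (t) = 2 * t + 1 1/s + 2/s^2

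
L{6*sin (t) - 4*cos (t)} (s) 6/ (s^2 + 1) - 4*s/ (s^2 + 1)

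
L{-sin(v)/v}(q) -atan(1/q)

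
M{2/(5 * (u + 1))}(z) 2 * pi * csc(pi * z)/5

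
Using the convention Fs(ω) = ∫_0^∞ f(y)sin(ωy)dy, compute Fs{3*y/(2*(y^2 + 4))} 3*pi*exp(-2*ω)/4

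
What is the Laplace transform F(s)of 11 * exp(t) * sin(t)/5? 11/(5 * ((s - 1)^2 + 1))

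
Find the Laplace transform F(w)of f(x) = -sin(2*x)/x -atan(2/w)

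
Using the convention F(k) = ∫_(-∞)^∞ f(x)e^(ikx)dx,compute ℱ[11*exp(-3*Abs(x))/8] 33/(4*(k^2 + 9))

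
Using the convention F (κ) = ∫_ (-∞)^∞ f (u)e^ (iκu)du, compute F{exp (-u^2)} sqrt (pi)*exp (-κ^2/4)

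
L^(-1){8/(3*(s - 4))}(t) 8*exp(4*t)/3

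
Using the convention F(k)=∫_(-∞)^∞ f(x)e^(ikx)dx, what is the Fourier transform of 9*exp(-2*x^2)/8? 9*sqrt(2)*sqrt(pi)*exp(-k^2/8)/16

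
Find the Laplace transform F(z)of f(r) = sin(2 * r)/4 1/(2 * (z^2+4))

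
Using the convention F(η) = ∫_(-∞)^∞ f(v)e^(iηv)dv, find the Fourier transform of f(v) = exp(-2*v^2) sqrt(2)*sqrt(pi)*exp(-η^2/8)/2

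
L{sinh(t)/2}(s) 1/(2*(s^2 - 1))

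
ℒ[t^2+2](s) 2/s^3+2/s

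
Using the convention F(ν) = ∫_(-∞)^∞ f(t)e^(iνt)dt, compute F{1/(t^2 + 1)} pi*exp(-Abs(ν))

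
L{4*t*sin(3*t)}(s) 24*s/(s^2 + 9)^2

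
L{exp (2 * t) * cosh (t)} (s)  (s - 2)/ ( (s - 2)^2 - 1)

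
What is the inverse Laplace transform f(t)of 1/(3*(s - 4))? exp(4*t)/3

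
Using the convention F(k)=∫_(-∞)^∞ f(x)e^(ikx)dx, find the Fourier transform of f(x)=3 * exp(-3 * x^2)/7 sqrt(3) * sqrt(pi) * exp(-k^2/12)/7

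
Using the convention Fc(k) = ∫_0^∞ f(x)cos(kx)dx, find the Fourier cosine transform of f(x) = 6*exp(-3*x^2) sqrt(3)*sqrt(pi)*exp(-k^2/12)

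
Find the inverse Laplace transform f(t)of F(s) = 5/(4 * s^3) 5 * t^2/8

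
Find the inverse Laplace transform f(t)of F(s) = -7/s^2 -7*t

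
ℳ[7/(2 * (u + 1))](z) 7 * pi * csc(pi * z)/2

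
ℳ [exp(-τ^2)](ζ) gamma(ζ/2)/2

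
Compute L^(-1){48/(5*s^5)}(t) 2*t^4/5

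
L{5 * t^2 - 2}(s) 10/s^3 - 2/s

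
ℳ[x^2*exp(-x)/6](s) gamma(s + 2)/6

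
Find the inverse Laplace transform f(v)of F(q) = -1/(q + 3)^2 -v * exp(-3 * v)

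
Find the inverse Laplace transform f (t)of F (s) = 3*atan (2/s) 3*sin (2*t)/t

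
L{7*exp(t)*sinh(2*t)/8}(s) 7/(4*((s - 1)^2 - 4))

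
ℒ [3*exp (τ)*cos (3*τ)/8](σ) 3*(σ - 1)/ (8*( (σ - 1)^2 + 9))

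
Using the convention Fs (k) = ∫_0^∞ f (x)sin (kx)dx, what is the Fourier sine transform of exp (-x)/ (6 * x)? atan (k)/6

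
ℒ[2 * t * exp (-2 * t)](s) 2/ (s+2)^2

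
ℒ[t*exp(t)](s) (s - 1)^(-2)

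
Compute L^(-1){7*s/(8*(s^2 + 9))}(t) 7*cos(3*t)/8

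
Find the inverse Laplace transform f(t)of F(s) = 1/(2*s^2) t/2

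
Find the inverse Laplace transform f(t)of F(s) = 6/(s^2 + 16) 3*sin(4*t)/2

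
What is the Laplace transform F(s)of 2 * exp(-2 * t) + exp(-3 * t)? 1/(s + 3) + 2/(s + 2)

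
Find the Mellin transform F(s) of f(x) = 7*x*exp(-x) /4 7*gamma(s + 1) /4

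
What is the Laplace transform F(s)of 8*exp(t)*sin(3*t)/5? 24/(5*((s - 1)^2 + 9))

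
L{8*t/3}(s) 8/(3*s^2)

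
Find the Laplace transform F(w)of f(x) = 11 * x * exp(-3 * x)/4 11/(4 * (w + 3)^2)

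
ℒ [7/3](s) 7/(3*s)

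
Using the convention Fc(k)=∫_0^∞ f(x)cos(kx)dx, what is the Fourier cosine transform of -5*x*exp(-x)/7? 5*(k^2 - 1)/(7*(k^2 + 1)^2)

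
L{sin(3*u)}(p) 3/(p^2 + 9)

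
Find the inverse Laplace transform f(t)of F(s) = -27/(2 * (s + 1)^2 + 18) -9 * exp(-t) * sin(3 * t)/2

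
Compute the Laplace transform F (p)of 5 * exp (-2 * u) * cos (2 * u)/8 5 * (p+2)/ (8 * ( (p+2)^2+4))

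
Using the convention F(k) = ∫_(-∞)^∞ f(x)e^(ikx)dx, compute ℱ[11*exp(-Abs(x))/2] 11/(k^2 + 1)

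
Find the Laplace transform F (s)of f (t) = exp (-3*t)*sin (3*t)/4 3/ (4*( (s + 3)^2 + 9))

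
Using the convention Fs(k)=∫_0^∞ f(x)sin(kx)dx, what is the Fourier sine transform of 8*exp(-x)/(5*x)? 8*atan(k)/5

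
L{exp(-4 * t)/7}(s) 1/(7 * (s + 4))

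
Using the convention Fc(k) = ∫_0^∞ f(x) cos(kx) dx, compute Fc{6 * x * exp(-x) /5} 6 * (1 - k^2) /(5 * (k^2 + 1) ^2) 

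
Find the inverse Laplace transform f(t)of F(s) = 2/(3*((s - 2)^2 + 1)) 2*exp(2*t)*sin(t)/3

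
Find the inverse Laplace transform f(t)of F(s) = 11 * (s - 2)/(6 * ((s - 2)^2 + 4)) 11 * exp(2 * t) * cos(2 * t)/6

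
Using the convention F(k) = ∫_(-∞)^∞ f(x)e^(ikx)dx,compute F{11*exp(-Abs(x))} 22/(k^2 + 1)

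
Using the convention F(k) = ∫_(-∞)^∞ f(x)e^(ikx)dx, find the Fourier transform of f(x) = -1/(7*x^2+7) -pi*exp(-Abs(k))/7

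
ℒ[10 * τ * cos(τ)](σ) 10 * (σ^2 - 1)/(σ^2 + 1)^2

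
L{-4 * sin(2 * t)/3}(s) -8/(3 * s^2+12)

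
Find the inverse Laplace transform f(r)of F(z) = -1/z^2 -r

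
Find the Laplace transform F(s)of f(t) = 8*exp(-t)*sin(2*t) 16/((s + 1)^2 + 4)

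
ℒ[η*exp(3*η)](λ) (λ - 3)^(-2)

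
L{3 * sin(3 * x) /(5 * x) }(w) 3 * atan(3/w) /5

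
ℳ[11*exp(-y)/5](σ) 11*gamma(σ)/5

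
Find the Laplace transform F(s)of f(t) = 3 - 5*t 3/s - 5/s^2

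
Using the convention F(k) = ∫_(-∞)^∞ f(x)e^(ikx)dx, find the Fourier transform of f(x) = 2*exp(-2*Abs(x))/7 8/(7*(k^2 + 4))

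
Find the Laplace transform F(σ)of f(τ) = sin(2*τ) 2/(σ^2 + 4)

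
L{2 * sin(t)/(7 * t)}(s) 2 * atan(1/s)/7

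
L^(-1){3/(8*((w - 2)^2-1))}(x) 3*exp(2*x)*sinh(x)/8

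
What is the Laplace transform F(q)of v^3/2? 3/q^4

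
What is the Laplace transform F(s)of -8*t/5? -8/(5*s^2)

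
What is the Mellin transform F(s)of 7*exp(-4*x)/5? 7*gamma(s)/(5*4^s)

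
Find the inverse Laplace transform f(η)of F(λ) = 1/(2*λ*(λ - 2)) exp(η)*sinh(η)/2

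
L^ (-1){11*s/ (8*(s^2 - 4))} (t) 11*cosh (2*t)/8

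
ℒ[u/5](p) 1/(5*p^2) 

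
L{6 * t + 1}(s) 6/s^2 + 1/s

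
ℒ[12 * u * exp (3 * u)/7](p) 12/ (7 * (p - 3)^2)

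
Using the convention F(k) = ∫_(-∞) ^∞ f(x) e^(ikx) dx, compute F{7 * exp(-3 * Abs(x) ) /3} 14/(k^2+9) 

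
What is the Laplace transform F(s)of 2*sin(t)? 2/(s^2 + 1)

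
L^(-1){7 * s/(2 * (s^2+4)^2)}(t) 7 * t * sin(2 * t)/8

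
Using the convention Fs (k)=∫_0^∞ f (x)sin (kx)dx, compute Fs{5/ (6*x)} 5*pi/12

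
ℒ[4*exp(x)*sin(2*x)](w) 8/((w - 1)^2 + 4)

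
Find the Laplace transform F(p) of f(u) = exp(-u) 1/(p + 1) 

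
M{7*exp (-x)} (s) 7*gamma (s)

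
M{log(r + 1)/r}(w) -pi*csc(pi*w)/(w - 1)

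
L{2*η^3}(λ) 12/λ^4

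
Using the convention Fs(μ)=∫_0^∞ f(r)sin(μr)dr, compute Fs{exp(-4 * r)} μ/(μ^2+16)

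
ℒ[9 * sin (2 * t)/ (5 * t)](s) 9 * atan (2/s)/5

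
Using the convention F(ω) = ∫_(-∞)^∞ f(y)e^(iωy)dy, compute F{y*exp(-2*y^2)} sqrt(2)*I*sqrt(pi)*ω*exp(-ω^2/8)/8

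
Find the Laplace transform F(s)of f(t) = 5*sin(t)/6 5/(6*(s^2 + 1))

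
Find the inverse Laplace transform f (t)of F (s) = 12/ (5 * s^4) 2 * t^3/5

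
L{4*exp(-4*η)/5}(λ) 4/(5*(λ + 4))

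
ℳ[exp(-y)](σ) gamma(σ)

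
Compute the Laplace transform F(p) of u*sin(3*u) 6*p/(p^2 + 9) ^2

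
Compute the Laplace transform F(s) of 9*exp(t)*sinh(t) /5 9/(5*s*(s - 2) ) 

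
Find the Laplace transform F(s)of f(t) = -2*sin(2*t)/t -2*atan(2/s)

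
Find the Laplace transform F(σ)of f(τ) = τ σ^(-2)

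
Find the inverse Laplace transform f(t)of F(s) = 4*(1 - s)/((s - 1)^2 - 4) -4*exp(t)*cosh(2*t)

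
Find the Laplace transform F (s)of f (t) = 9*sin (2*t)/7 18/ (7*(s^2 + 4))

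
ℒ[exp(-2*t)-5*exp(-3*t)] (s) 1/(s + 2)-5/(s + 3)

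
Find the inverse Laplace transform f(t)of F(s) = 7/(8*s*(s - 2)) 7*exp(t)*sinh(t)/8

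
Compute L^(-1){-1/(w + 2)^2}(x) -x * exp(-2 * x)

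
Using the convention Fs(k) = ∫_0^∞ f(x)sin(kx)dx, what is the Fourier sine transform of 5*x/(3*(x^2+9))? 5*pi*exp(-3*k)/6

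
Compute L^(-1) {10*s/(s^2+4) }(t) 10*cos(2*t) 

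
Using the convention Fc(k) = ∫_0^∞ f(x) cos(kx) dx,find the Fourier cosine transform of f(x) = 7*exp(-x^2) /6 7*sqrt(pi)*exp(-k^2/4) /12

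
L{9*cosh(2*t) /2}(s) 9*s/(2*(s^2 - 4) ) 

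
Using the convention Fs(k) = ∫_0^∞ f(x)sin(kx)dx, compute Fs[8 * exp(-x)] 8 * k/(k^2 + 1)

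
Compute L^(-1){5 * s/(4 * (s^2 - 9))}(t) 5 * cosh(3 * t)/4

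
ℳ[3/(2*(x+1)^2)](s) -3*pi*(s - 1)/(2*sin(pi*s))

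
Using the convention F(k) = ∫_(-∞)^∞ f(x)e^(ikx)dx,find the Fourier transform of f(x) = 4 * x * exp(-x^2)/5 2 * I * sqrt(pi) * k * exp(-k^2/4)/5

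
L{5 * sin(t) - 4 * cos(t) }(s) 5/(s^2 + 1) - 4 * s/(s^2 + 1) 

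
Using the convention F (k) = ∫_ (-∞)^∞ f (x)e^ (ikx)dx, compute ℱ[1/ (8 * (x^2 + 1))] pi * exp (-Abs (k))/8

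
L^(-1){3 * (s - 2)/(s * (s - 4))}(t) 3 * exp(2 * t) * cosh(2 * t)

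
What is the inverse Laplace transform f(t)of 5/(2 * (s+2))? 5 * exp(-2 * t)/2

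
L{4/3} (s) 4/ (3*s)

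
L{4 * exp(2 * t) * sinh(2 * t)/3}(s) 8/(3 * s * (s - 4))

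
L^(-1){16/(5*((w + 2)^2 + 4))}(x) 8*exp(-2*x)*sin(2*x)/5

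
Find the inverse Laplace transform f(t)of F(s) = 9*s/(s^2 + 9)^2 3*t*sin(3*t)/2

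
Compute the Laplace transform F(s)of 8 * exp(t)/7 8/(7 * (s - 1))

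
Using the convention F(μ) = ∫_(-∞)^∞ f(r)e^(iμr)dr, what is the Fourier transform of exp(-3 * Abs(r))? 6/(μ^2 + 9)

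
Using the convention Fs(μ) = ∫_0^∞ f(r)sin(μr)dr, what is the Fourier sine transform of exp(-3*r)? μ/(μ^2 + 9)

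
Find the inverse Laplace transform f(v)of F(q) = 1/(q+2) exp(-2*v)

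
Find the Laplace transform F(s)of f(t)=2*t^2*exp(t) 4/(s - 1)^3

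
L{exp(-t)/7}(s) 1/(7*(s + 1))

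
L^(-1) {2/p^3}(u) u^2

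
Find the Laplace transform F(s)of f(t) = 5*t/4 5/(4*s^2)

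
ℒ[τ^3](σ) 6/σ^4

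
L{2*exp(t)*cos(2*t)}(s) 2*(s - 1)/((s - 1)^2 + 4)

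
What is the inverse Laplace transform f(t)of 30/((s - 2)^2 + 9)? 10 * exp(2 * t) * sin(3 * t)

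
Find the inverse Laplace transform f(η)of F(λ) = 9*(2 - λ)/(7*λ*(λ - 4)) -9*exp(2*η)*cosh(2*η)/7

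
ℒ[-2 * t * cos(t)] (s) 2 * (1 - s^2)/(s^2+1)^2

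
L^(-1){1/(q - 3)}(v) exp(3*v)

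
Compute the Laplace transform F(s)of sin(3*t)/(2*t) atan(3/s)/2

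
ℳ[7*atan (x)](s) -7*pi*sec (pi*s/2)/ (2*s)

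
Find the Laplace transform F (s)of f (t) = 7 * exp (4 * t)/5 7/ (5 * (s - 4))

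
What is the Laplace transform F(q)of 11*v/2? 11/(2*q^2)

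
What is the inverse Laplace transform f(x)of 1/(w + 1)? exp(-x)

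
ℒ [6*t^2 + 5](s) 12/s^3 + 5/s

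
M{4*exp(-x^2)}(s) 2*gamma(s/2)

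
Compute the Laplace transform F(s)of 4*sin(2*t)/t 4*atan(2/s)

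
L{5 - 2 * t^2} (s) 5/s - 4/s^3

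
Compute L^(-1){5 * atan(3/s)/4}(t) 5 * sin(3 * t)/(4 * t)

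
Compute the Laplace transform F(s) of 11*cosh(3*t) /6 11*s/(6*(s^2 - 9) ) 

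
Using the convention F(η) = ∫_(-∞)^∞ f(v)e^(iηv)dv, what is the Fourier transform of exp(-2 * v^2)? sqrt(2) * sqrt(pi) * exp(-η^2/8)/2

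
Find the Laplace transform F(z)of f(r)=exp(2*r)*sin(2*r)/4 1/(2*((z - 2)^2 + 4))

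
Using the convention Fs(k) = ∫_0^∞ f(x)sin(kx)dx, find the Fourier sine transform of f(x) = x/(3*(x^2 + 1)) pi*exp(-k)/6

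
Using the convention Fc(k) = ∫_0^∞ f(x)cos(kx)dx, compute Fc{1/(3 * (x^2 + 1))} pi * exp(-k)/6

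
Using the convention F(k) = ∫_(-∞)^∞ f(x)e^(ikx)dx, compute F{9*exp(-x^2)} 9*sqrt(pi)*exp(-k^2/4)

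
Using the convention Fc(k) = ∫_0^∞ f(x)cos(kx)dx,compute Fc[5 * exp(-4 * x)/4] 5/(k^2 + 16)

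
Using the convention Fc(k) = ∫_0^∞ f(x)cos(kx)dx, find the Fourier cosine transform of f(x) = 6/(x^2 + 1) 3 * pi * exp(-k)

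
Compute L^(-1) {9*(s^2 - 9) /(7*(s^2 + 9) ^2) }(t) 9*t*cos(3*t) /7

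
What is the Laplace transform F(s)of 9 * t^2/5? 18/(5 * s^3)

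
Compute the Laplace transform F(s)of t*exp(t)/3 1/(3*(s - 1)^2)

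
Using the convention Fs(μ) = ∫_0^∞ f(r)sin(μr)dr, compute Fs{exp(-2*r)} μ/(μ^2 + 4)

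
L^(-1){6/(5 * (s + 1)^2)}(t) 6 * t * exp(-t)/5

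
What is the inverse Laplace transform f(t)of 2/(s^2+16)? sin(4*t)/2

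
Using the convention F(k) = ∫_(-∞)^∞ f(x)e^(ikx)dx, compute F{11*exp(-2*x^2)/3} 11*sqrt(2)*sqrt(pi)*exp(-k^2/8)/6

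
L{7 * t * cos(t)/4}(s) 7 * (s^2-1)/(4 * (s^2 + 1)^2)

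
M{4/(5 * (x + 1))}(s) 4 * pi * csc(pi * s)/5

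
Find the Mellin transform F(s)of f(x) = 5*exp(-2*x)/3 5*gamma(s)/(3*2^s)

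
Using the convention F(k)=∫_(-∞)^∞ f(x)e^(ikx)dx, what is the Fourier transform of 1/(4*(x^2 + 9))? pi*exp(-3*Abs(k))/12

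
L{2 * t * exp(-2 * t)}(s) 2/(s + 2)^2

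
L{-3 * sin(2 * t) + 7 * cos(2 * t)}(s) 7 * s/(s^2 + 4)-6/(s^2 + 4)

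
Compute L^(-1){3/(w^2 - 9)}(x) sinh(3*x)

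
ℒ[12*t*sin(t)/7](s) 24*s/(7*(s^2 + 1)^2)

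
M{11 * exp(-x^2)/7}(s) 11 * gamma(s/2)/14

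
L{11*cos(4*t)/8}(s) 11*s/(8*(s^2 + 16))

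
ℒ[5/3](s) 5/(3 * s)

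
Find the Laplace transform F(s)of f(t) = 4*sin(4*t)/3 16/(3*(s^2 + 16))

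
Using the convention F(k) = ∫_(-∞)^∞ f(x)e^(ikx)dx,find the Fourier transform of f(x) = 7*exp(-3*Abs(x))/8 21/(4*(k^2+9))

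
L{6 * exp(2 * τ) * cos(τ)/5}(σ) 6 * (σ - 2)/(5 * ((σ - 2)^2 + 1))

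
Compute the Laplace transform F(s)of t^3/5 6/(5*s^4)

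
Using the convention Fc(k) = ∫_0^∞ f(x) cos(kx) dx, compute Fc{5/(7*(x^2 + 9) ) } 5*pi*exp(-3*k) /42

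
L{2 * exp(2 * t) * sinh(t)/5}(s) 2/(5 * ((s - 2)^2 - 1))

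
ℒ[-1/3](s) -1/(3 * s) 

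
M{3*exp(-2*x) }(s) 3*gamma(s) /2^s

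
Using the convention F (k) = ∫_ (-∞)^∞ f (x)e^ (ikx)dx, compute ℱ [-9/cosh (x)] -9 * pi/cosh (pi * k/2)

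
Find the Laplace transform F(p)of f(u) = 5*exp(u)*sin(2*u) 10/((p - 1)^2+4)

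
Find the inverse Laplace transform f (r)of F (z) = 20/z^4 10*r^3/3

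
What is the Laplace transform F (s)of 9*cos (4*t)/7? 9*s/ (7*(s^2+16))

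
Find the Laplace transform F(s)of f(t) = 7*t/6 7/(6*s^2)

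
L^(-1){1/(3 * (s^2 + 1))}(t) sin(t)/3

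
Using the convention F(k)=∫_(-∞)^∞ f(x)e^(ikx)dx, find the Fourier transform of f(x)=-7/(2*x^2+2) -7*pi*exp(-Abs(k))/2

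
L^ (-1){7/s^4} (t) 7 * t^3/6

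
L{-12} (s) -12/s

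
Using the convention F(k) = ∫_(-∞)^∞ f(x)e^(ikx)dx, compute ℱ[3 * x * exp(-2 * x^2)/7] 3 * sqrt(2) * I * sqrt(pi) * k * exp(-k^2/8)/56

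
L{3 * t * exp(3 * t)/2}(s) 3/(2 * (s - 3)^2)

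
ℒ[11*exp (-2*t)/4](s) 11/ (4*(s + 2))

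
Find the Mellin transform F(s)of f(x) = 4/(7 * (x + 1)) 4 * pi * csc(pi * s)/7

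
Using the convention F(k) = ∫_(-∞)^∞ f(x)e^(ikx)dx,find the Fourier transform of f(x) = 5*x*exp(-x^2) 5*I*sqrt(pi)*k*exp(-k^2/4)/2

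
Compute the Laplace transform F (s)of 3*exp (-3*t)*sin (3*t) 9/ ( (s + 3)^2 + 9)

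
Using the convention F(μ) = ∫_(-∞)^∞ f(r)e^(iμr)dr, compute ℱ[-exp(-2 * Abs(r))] -4/(μ^2 + 4)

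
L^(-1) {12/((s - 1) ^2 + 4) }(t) 6 * exp(t) * sin(2 * t) 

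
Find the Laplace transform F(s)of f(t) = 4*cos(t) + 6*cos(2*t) 6*s/(s^2 + 4) + 4*s/(s^2 + 1)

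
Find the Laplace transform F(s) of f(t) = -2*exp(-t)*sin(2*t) -4/((s+1) ^2+4) 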